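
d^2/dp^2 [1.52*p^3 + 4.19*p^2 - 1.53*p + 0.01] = 9.12*p + 8.38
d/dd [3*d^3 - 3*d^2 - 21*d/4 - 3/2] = 9*d^2 - 6*d - 21/4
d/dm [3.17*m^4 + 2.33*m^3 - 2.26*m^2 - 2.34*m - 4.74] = 12.68*m^3 + 6.99*m^2 - 4.52*m - 2.34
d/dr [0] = 0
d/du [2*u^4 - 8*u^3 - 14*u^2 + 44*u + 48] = 8*u^3 - 24*u^2 - 28*u + 44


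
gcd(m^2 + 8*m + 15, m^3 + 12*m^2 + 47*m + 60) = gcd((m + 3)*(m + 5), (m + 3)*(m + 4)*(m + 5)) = m^2 + 8*m + 15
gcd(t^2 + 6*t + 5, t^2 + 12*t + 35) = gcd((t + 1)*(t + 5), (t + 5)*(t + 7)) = t + 5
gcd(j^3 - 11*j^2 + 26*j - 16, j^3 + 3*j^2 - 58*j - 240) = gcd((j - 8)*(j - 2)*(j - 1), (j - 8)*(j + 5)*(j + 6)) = j - 8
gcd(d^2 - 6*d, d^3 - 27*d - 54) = d - 6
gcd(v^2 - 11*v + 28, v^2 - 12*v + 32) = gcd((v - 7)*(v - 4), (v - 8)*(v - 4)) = v - 4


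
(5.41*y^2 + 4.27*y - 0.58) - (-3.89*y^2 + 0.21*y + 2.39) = 9.3*y^2 + 4.06*y - 2.97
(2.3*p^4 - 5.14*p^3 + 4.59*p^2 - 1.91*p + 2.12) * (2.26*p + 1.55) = 5.198*p^5 - 8.0514*p^4 + 2.4064*p^3 + 2.7979*p^2 + 1.8307*p + 3.286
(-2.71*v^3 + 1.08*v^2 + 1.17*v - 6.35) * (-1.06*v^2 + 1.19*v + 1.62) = 2.8726*v^5 - 4.3697*v^4 - 4.3452*v^3 + 9.8729*v^2 - 5.6611*v - 10.287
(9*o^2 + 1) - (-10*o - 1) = 9*o^2 + 10*o + 2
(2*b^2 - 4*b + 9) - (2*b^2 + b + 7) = 2 - 5*b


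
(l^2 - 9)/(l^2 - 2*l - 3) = (l + 3)/(l + 1)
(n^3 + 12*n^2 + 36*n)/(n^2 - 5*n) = (n^2 + 12*n + 36)/(n - 5)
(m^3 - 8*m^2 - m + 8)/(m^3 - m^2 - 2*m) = (m^2 - 9*m + 8)/(m*(m - 2))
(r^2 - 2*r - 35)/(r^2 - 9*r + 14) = (r + 5)/(r - 2)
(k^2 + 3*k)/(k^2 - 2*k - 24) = k*(k + 3)/(k^2 - 2*k - 24)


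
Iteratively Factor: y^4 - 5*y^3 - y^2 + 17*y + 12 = (y - 4)*(y^3 - y^2 - 5*y - 3) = (y - 4)*(y + 1)*(y^2 - 2*y - 3) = (y - 4)*(y - 3)*(y + 1)*(y + 1)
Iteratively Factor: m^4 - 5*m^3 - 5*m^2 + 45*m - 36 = (m + 3)*(m^3 - 8*m^2 + 19*m - 12) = (m - 4)*(m + 3)*(m^2 - 4*m + 3) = (m - 4)*(m - 1)*(m + 3)*(m - 3)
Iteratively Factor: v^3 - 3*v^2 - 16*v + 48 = (v - 3)*(v^2 - 16) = (v - 3)*(v + 4)*(v - 4)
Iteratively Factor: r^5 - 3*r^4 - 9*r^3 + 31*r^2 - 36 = (r + 1)*(r^4 - 4*r^3 - 5*r^2 + 36*r - 36) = (r - 2)*(r + 1)*(r^3 - 2*r^2 - 9*r + 18) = (r - 2)*(r + 1)*(r + 3)*(r^2 - 5*r + 6) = (r - 3)*(r - 2)*(r + 1)*(r + 3)*(r - 2)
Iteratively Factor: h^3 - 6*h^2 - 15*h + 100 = (h + 4)*(h^2 - 10*h + 25) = (h - 5)*(h + 4)*(h - 5)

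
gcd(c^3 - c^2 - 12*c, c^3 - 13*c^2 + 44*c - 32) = c - 4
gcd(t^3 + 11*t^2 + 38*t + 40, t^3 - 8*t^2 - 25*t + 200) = t + 5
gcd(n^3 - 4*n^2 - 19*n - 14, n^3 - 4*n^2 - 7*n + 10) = n + 2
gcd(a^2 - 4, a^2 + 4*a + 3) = 1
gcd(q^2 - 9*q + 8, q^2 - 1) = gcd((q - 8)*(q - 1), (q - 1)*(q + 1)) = q - 1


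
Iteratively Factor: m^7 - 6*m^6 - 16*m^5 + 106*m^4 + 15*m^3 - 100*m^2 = (m + 1)*(m^6 - 7*m^5 - 9*m^4 + 115*m^3 - 100*m^2) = (m + 1)*(m + 4)*(m^5 - 11*m^4 + 35*m^3 - 25*m^2) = m*(m + 1)*(m + 4)*(m^4 - 11*m^3 + 35*m^2 - 25*m) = m*(m - 5)*(m + 1)*(m + 4)*(m^3 - 6*m^2 + 5*m) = m*(m - 5)*(m - 1)*(m + 1)*(m + 4)*(m^2 - 5*m) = m^2*(m - 5)*(m - 1)*(m + 1)*(m + 4)*(m - 5)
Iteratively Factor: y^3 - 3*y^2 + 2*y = (y)*(y^2 - 3*y + 2) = y*(y - 2)*(y - 1)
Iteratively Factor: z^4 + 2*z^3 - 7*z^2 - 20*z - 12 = (z + 2)*(z^3 - 7*z - 6) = (z + 2)^2*(z^2 - 2*z - 3) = (z - 3)*(z + 2)^2*(z + 1)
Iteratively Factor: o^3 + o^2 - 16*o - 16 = (o + 4)*(o^2 - 3*o - 4) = (o - 4)*(o + 4)*(o + 1)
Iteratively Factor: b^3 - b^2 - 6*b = (b - 3)*(b^2 + 2*b) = (b - 3)*(b + 2)*(b)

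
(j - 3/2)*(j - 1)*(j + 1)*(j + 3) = j^4 + 3*j^3/2 - 11*j^2/2 - 3*j/2 + 9/2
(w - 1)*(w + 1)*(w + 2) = w^3 + 2*w^2 - w - 2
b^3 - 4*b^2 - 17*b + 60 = (b - 5)*(b - 3)*(b + 4)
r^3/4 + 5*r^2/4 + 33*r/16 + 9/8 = (r/4 + 1/2)*(r + 3/2)^2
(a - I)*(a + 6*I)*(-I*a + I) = -I*a^3 + 5*a^2 + I*a^2 - 5*a - 6*I*a + 6*I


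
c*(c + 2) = c^2 + 2*c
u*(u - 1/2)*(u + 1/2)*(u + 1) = u^4 + u^3 - u^2/4 - u/4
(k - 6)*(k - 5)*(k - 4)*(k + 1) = k^4 - 14*k^3 + 59*k^2 - 46*k - 120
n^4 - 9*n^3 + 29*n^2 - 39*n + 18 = (n - 3)^2*(n - 2)*(n - 1)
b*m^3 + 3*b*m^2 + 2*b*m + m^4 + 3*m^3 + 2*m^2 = m*(b + m)*(m + 1)*(m + 2)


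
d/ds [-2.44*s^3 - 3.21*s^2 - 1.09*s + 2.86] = -7.32*s^2 - 6.42*s - 1.09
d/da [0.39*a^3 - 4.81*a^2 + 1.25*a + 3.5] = 1.17*a^2 - 9.62*a + 1.25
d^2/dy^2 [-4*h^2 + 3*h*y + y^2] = 2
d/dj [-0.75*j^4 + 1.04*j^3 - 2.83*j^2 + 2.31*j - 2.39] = -3.0*j^3 + 3.12*j^2 - 5.66*j + 2.31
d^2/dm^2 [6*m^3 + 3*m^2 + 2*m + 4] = 36*m + 6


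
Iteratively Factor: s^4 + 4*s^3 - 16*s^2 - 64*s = (s + 4)*(s^3 - 16*s) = (s - 4)*(s + 4)*(s^2 + 4*s) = (s - 4)*(s + 4)^2*(s)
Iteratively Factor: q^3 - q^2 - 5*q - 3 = (q + 1)*(q^2 - 2*q - 3) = (q - 3)*(q + 1)*(q + 1)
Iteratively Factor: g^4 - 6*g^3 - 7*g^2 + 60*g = (g + 3)*(g^3 - 9*g^2 + 20*g) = (g - 4)*(g + 3)*(g^2 - 5*g) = (g - 5)*(g - 4)*(g + 3)*(g)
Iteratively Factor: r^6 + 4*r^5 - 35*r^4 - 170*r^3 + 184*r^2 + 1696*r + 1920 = (r - 5)*(r^5 + 9*r^4 + 10*r^3 - 120*r^2 - 416*r - 384) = (r - 5)*(r + 2)*(r^4 + 7*r^3 - 4*r^2 - 112*r - 192) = (r - 5)*(r + 2)*(r + 4)*(r^3 + 3*r^2 - 16*r - 48) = (r - 5)*(r - 4)*(r + 2)*(r + 4)*(r^2 + 7*r + 12) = (r - 5)*(r - 4)*(r + 2)*(r + 4)^2*(r + 3)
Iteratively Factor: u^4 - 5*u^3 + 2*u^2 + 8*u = (u)*(u^3 - 5*u^2 + 2*u + 8) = u*(u - 2)*(u^2 - 3*u - 4) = u*(u - 2)*(u + 1)*(u - 4)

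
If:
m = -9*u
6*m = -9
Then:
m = -3/2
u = 1/6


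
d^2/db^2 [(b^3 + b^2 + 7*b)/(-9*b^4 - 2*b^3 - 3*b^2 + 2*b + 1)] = 2*(-81*b^9 - 243*b^8 - 3375*b^7 - 1105*b^6 - 879*b^5 - 636*b^4 - 748*b^3 - 99*b^2 - 66*b + 13)/(729*b^12 + 486*b^11 + 837*b^10 - 154*b^9 - 180*b^8 - 402*b^7 - 111*b^6 + 42*b^5 + 60*b^4 + 34*b^3 - 3*b^2 - 6*b - 1)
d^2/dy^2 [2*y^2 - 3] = 4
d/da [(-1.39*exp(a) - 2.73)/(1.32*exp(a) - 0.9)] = 4.8546*exp(a)/(1.32*exp(a) - 0.9)^2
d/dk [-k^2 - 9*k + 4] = -2*k - 9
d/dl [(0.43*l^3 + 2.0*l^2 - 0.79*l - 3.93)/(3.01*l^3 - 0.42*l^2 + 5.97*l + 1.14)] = (-6.2006*l^4 + 9.89*l^3 + 48.5667*l^2 + 1.2588*l + 22.5615)/(9.0601*l^6 - 2.5284*l^5 + 36.1158*l^4 + 1.848*l^3 + 34.6833*l^2 + 13.6116*l + 1.2996)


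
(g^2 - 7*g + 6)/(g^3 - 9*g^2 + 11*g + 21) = (g^2 - 7*g + 6)/(g^3 - 9*g^2 + 11*g + 21)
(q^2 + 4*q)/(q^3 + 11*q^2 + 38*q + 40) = q/(q^2 + 7*q + 10)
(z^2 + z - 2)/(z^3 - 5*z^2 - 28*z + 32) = (z + 2)/(z^2 - 4*z - 32)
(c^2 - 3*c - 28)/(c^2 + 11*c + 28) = (c - 7)/(c + 7)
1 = 1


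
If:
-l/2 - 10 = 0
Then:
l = -20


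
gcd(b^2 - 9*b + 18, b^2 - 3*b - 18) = b - 6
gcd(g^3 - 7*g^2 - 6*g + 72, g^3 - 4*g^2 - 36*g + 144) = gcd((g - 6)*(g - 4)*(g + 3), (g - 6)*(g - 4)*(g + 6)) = g^2 - 10*g + 24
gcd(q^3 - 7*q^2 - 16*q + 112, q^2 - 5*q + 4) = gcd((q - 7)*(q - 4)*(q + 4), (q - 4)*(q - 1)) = q - 4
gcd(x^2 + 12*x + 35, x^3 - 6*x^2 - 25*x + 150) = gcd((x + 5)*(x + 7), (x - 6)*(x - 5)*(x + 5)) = x + 5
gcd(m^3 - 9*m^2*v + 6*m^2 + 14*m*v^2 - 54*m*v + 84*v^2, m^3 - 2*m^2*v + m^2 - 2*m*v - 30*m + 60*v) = -m^2 + 2*m*v - 6*m + 12*v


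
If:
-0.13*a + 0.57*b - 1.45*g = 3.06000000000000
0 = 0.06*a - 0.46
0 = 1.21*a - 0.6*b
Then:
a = 7.67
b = 15.46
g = 3.28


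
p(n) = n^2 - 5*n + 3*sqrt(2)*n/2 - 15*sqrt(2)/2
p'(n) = 2*n - 5 + 3*sqrt(2)/2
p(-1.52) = -3.92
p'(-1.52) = -5.92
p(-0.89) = -7.25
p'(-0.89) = -4.66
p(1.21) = -12.63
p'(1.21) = -0.46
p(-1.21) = -5.66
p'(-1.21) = -5.30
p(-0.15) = -10.15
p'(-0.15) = -3.18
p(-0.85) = -7.44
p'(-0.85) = -4.58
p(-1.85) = -1.86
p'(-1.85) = -6.58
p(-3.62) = 12.92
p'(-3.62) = -10.12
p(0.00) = -10.61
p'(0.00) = -2.88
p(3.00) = -10.24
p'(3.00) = 3.12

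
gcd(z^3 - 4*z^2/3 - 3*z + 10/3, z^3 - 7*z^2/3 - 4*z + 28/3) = z - 2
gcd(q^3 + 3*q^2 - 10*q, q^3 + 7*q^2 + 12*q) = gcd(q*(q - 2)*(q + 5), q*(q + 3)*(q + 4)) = q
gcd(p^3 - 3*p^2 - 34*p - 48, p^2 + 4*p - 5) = 1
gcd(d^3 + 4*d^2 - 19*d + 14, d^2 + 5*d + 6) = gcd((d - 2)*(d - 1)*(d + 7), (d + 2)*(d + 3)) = 1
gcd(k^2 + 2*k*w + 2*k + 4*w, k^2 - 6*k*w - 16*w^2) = k + 2*w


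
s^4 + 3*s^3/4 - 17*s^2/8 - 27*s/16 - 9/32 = (s - 3/2)*(s + 1/4)*(s + 1/2)*(s + 3/2)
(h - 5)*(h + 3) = h^2 - 2*h - 15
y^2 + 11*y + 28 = (y + 4)*(y + 7)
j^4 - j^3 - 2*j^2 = j^2*(j - 2)*(j + 1)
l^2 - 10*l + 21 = (l - 7)*(l - 3)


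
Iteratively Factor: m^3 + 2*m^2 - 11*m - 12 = (m - 3)*(m^2 + 5*m + 4) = (m - 3)*(m + 1)*(m + 4)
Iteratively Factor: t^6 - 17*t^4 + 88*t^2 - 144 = (t + 2)*(t^5 - 2*t^4 - 13*t^3 + 26*t^2 + 36*t - 72) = (t - 3)*(t + 2)*(t^4 + t^3 - 10*t^2 - 4*t + 24) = (t - 3)*(t + 2)^2*(t^3 - t^2 - 8*t + 12) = (t - 3)*(t - 2)*(t + 2)^2*(t^2 + t - 6) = (t - 3)*(t - 2)^2*(t + 2)^2*(t + 3)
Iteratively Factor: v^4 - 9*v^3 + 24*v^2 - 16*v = (v - 1)*(v^3 - 8*v^2 + 16*v) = (v - 4)*(v - 1)*(v^2 - 4*v) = v*(v - 4)*(v - 1)*(v - 4)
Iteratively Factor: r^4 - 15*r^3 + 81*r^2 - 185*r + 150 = (r - 5)*(r^3 - 10*r^2 + 31*r - 30) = (r - 5)*(r - 3)*(r^2 - 7*r + 10) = (r - 5)^2*(r - 3)*(r - 2)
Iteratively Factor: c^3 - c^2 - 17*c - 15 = (c + 1)*(c^2 - 2*c - 15) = (c + 1)*(c + 3)*(c - 5)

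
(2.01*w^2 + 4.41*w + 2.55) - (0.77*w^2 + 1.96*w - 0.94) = 1.24*w^2 + 2.45*w + 3.49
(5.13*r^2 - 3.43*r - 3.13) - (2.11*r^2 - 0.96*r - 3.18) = 3.02*r^2 - 2.47*r + 0.0500000000000003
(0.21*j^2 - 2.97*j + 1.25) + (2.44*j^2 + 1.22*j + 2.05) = 2.65*j^2 - 1.75*j + 3.3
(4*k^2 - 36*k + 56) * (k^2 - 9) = 4*k^4 - 36*k^3 + 20*k^2 + 324*k - 504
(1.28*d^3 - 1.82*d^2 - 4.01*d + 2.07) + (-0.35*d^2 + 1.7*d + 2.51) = 1.28*d^3 - 2.17*d^2 - 2.31*d + 4.58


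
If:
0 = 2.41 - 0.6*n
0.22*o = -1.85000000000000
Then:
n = 4.02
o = -8.41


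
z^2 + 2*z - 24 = (z - 4)*(z + 6)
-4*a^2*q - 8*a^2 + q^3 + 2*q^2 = (-2*a + q)*(2*a + q)*(q + 2)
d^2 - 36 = (d - 6)*(d + 6)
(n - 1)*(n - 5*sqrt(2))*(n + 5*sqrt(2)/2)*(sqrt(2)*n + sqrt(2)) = sqrt(2)*n^4 - 5*n^3 - 26*sqrt(2)*n^2 + 5*n + 25*sqrt(2)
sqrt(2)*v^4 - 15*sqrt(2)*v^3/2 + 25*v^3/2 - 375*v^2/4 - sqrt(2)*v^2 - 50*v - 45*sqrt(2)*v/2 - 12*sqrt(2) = (v - 8)*(v + 1/2)*(v + 6*sqrt(2))*(sqrt(2)*v + 1/2)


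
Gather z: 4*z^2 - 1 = 4*z^2 - 1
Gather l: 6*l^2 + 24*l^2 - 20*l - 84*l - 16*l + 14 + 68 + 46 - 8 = 30*l^2 - 120*l + 120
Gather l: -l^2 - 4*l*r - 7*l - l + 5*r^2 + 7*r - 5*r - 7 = -l^2 + l*(-4*r - 8) + 5*r^2 + 2*r - 7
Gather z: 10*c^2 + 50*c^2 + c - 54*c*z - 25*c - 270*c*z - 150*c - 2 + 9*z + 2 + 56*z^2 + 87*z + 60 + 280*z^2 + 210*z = 60*c^2 - 174*c + 336*z^2 + z*(306 - 324*c) + 60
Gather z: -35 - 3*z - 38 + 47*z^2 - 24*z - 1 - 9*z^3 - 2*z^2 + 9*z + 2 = -9*z^3 + 45*z^2 - 18*z - 72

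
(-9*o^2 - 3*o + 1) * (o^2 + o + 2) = -9*o^4 - 12*o^3 - 20*o^2 - 5*o + 2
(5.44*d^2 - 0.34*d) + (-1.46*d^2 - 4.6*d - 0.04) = 3.98*d^2 - 4.94*d - 0.04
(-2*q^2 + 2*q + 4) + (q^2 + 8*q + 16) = -q^2 + 10*q + 20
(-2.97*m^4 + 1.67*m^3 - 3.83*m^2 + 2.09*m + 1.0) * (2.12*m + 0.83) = -6.2964*m^5 + 1.0753*m^4 - 6.7335*m^3 + 1.2519*m^2 + 3.8547*m + 0.83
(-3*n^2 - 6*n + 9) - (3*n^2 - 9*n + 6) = -6*n^2 + 3*n + 3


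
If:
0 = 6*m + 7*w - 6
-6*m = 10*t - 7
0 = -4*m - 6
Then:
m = -3/2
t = 8/5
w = 15/7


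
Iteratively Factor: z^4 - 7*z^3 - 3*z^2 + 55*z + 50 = (z + 1)*(z^3 - 8*z^2 + 5*z + 50) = (z - 5)*(z + 1)*(z^2 - 3*z - 10) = (z - 5)^2*(z + 1)*(z + 2)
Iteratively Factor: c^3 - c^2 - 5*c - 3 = (c - 3)*(c^2 + 2*c + 1) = (c - 3)*(c + 1)*(c + 1)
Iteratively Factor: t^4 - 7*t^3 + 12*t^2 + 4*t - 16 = (t + 1)*(t^3 - 8*t^2 + 20*t - 16) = (t - 4)*(t + 1)*(t^2 - 4*t + 4) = (t - 4)*(t - 2)*(t + 1)*(t - 2)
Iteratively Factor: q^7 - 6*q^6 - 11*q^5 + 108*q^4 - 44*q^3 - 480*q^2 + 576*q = (q + 3)*(q^6 - 9*q^5 + 16*q^4 + 60*q^3 - 224*q^2 + 192*q) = (q + 3)^2*(q^5 - 12*q^4 + 52*q^3 - 96*q^2 + 64*q) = (q - 4)*(q + 3)^2*(q^4 - 8*q^3 + 20*q^2 - 16*q) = (q - 4)*(q - 2)*(q + 3)^2*(q^3 - 6*q^2 + 8*q) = (q - 4)*(q - 2)^2*(q + 3)^2*(q^2 - 4*q) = q*(q - 4)*(q - 2)^2*(q + 3)^2*(q - 4)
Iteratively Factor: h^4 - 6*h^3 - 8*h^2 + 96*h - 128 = (h - 4)*(h^3 - 2*h^2 - 16*h + 32) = (h - 4)^2*(h^2 + 2*h - 8) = (h - 4)^2*(h - 2)*(h + 4)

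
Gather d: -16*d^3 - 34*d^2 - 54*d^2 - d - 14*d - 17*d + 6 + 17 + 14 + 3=-16*d^3 - 88*d^2 - 32*d + 40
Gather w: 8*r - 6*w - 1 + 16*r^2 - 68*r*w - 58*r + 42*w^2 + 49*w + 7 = 16*r^2 - 50*r + 42*w^2 + w*(43 - 68*r) + 6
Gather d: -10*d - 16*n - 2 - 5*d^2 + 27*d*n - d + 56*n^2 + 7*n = -5*d^2 + d*(27*n - 11) + 56*n^2 - 9*n - 2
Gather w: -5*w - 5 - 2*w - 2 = -7*w - 7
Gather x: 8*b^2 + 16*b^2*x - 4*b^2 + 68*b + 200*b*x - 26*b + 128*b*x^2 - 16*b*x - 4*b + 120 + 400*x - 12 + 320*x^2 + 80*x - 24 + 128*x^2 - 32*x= 4*b^2 + 38*b + x^2*(128*b + 448) + x*(16*b^2 + 184*b + 448) + 84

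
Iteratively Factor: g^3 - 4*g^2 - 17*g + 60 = (g - 3)*(g^2 - g - 20) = (g - 3)*(g + 4)*(g - 5)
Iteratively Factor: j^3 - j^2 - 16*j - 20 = (j - 5)*(j^2 + 4*j + 4) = (j - 5)*(j + 2)*(j + 2)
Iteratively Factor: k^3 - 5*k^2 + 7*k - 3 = (k - 1)*(k^2 - 4*k + 3) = (k - 1)^2*(k - 3)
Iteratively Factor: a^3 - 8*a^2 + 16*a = (a - 4)*(a^2 - 4*a) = a*(a - 4)*(a - 4)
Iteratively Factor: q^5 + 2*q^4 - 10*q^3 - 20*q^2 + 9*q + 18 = (q - 3)*(q^4 + 5*q^3 + 5*q^2 - 5*q - 6) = (q - 3)*(q + 2)*(q^3 + 3*q^2 - q - 3) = (q - 3)*(q + 2)*(q + 3)*(q^2 - 1) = (q - 3)*(q - 1)*(q + 2)*(q + 3)*(q + 1)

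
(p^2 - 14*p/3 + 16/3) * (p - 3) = p^3 - 23*p^2/3 + 58*p/3 - 16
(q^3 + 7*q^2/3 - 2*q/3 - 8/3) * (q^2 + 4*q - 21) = q^5 + 19*q^4/3 - 37*q^3/3 - 163*q^2/3 + 10*q/3 + 56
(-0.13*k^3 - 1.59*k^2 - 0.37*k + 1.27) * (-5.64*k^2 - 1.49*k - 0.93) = 0.7332*k^5 + 9.1613*k^4 + 4.5768*k^3 - 5.1328*k^2 - 1.5482*k - 1.1811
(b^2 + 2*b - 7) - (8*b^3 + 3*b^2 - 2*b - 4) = -8*b^3 - 2*b^2 + 4*b - 3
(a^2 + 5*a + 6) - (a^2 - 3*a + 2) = 8*a + 4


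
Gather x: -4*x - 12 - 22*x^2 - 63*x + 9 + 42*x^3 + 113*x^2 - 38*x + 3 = 42*x^3 + 91*x^2 - 105*x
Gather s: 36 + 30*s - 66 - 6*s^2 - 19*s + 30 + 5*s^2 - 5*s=-s^2 + 6*s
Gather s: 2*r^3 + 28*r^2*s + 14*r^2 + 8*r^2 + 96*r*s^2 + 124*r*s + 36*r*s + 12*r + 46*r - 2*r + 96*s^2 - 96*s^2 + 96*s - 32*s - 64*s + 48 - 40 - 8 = 2*r^3 + 22*r^2 + 96*r*s^2 + 56*r + s*(28*r^2 + 160*r)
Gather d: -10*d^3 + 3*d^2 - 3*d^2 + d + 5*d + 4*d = -10*d^3 + 10*d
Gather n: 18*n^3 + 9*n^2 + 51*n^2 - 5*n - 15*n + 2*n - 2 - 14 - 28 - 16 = 18*n^3 + 60*n^2 - 18*n - 60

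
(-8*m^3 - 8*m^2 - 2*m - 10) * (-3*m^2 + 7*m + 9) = 24*m^5 - 32*m^4 - 122*m^3 - 56*m^2 - 88*m - 90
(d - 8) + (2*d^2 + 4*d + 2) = 2*d^2 + 5*d - 6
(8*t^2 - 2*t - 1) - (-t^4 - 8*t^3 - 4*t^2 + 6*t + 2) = t^4 + 8*t^3 + 12*t^2 - 8*t - 3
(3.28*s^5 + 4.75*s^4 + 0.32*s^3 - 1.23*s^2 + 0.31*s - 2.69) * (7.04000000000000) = 23.0912*s^5 + 33.44*s^4 + 2.2528*s^3 - 8.6592*s^2 + 2.1824*s - 18.9376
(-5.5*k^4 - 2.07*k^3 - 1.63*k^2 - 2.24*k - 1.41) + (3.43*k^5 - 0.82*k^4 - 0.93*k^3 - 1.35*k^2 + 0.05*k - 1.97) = 3.43*k^5 - 6.32*k^4 - 3.0*k^3 - 2.98*k^2 - 2.19*k - 3.38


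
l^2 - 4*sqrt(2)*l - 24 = (l - 6*sqrt(2))*(l + 2*sqrt(2))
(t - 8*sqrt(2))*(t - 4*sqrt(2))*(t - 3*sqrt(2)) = t^3 - 15*sqrt(2)*t^2 + 136*t - 192*sqrt(2)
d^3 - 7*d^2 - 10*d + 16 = (d - 8)*(d - 1)*(d + 2)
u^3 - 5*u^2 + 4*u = u*(u - 4)*(u - 1)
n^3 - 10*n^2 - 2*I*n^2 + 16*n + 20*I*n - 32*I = (n - 8)*(n - 2)*(n - 2*I)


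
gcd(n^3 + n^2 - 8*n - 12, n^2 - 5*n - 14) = n + 2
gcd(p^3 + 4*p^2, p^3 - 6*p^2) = p^2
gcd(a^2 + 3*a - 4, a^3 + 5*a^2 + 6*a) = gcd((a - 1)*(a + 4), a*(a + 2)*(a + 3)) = 1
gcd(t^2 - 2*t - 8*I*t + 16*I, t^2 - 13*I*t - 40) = t - 8*I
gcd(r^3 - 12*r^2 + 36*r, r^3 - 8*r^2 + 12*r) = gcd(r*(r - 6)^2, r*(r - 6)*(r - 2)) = r^2 - 6*r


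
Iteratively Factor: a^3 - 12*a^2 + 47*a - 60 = (a - 3)*(a^2 - 9*a + 20) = (a - 5)*(a - 3)*(a - 4)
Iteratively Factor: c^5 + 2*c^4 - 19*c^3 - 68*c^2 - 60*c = (c + 3)*(c^4 - c^3 - 16*c^2 - 20*c) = (c - 5)*(c + 3)*(c^3 + 4*c^2 + 4*c) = c*(c - 5)*(c + 3)*(c^2 + 4*c + 4) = c*(c - 5)*(c + 2)*(c + 3)*(c + 2)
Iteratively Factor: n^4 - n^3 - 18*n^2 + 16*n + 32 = (n + 1)*(n^3 - 2*n^2 - 16*n + 32) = (n - 4)*(n + 1)*(n^2 + 2*n - 8) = (n - 4)*(n - 2)*(n + 1)*(n + 4)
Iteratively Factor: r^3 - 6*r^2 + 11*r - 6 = (r - 3)*(r^2 - 3*r + 2) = (r - 3)*(r - 2)*(r - 1)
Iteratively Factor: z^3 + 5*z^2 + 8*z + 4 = (z + 1)*(z^2 + 4*z + 4) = (z + 1)*(z + 2)*(z + 2)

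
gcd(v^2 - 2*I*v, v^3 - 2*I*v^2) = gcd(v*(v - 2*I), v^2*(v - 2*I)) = v^2 - 2*I*v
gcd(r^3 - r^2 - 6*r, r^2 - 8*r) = r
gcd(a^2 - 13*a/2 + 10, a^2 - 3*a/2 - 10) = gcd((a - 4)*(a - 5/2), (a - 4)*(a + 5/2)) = a - 4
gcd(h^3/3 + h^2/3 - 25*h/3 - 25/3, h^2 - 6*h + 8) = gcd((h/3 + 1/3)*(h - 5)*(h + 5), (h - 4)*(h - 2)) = 1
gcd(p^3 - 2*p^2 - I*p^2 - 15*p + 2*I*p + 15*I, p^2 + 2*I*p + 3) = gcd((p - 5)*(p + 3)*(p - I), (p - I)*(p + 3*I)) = p - I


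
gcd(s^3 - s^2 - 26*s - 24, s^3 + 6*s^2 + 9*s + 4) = s^2 + 5*s + 4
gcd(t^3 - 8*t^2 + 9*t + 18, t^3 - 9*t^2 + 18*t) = t^2 - 9*t + 18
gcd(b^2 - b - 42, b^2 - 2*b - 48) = b + 6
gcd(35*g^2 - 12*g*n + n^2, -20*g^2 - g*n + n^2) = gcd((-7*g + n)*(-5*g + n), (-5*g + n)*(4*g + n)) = 5*g - n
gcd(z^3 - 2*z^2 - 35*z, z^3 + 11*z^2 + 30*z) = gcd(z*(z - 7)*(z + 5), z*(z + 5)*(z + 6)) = z^2 + 5*z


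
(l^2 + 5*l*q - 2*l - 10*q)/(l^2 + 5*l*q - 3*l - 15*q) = (l - 2)/(l - 3)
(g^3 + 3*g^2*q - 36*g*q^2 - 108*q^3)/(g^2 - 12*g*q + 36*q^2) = (-g^2 - 9*g*q - 18*q^2)/(-g + 6*q)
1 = 1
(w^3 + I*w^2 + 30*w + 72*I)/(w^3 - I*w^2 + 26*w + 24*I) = (w + 3*I)/(w + I)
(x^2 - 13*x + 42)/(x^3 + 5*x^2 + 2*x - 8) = (x^2 - 13*x + 42)/(x^3 + 5*x^2 + 2*x - 8)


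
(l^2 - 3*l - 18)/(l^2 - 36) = (l + 3)/(l + 6)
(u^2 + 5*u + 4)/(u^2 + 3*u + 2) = (u + 4)/(u + 2)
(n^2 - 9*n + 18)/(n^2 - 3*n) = (n - 6)/n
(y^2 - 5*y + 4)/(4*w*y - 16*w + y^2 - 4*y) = (y - 1)/(4*w + y)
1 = 1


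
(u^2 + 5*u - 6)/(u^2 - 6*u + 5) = (u + 6)/(u - 5)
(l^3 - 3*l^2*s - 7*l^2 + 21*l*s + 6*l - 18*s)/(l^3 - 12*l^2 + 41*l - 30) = (l - 3*s)/(l - 5)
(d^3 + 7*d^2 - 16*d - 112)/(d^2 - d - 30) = (-d^3 - 7*d^2 + 16*d + 112)/(-d^2 + d + 30)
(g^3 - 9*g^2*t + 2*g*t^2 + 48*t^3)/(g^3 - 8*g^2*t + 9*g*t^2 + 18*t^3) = (-g^2 + 6*g*t + 16*t^2)/(-g^2 + 5*g*t + 6*t^2)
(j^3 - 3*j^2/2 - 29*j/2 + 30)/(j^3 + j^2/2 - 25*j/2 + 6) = (2*j - 5)/(2*j - 1)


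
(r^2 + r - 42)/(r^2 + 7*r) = (r - 6)/r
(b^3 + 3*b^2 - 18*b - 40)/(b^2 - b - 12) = (b^2 + 7*b + 10)/(b + 3)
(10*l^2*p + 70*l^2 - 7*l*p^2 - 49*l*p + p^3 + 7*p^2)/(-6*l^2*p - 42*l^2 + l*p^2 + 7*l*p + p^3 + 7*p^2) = (-5*l + p)/(3*l + p)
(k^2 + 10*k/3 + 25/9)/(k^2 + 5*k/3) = (k + 5/3)/k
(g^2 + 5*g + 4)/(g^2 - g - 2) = (g + 4)/(g - 2)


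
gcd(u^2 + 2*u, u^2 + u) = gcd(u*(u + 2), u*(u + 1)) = u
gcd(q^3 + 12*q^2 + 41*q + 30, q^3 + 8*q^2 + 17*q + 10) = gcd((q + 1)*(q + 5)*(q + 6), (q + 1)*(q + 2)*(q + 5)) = q^2 + 6*q + 5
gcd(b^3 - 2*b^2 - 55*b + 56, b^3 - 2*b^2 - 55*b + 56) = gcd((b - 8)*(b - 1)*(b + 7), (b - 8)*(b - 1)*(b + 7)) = b^3 - 2*b^2 - 55*b + 56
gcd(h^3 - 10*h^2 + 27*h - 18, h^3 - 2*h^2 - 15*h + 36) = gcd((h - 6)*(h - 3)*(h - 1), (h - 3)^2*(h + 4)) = h - 3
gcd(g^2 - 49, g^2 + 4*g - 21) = g + 7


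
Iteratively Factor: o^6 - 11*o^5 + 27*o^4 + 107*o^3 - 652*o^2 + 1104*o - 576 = (o - 3)*(o^5 - 8*o^4 + 3*o^3 + 116*o^2 - 304*o + 192) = (o - 3)*(o + 4)*(o^4 - 12*o^3 + 51*o^2 - 88*o + 48) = (o - 4)*(o - 3)*(o + 4)*(o^3 - 8*o^2 + 19*o - 12) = (o - 4)*(o - 3)^2*(o + 4)*(o^2 - 5*o + 4) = (o - 4)*(o - 3)^2*(o - 1)*(o + 4)*(o - 4)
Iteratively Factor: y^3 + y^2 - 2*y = (y)*(y^2 + y - 2) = y*(y + 2)*(y - 1)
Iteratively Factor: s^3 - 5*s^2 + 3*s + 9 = (s - 3)*(s^2 - 2*s - 3) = (s - 3)*(s + 1)*(s - 3)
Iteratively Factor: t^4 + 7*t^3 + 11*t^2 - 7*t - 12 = (t + 1)*(t^3 + 6*t^2 + 5*t - 12) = (t - 1)*(t + 1)*(t^2 + 7*t + 12) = (t - 1)*(t + 1)*(t + 3)*(t + 4)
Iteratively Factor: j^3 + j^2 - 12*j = (j)*(j^2 + j - 12) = j*(j - 3)*(j + 4)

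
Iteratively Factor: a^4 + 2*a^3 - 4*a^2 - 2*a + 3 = (a - 1)*(a^3 + 3*a^2 - a - 3) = (a - 1)^2*(a^2 + 4*a + 3) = (a - 1)^2*(a + 1)*(a + 3)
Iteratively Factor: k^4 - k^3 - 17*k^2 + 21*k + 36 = (k + 4)*(k^3 - 5*k^2 + 3*k + 9) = (k - 3)*(k + 4)*(k^2 - 2*k - 3) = (k - 3)*(k + 1)*(k + 4)*(k - 3)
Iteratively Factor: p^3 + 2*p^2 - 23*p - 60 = (p + 3)*(p^2 - p - 20) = (p + 3)*(p + 4)*(p - 5)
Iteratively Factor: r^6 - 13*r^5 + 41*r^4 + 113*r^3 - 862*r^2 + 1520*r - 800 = (r - 4)*(r^5 - 9*r^4 + 5*r^3 + 133*r^2 - 330*r + 200) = (r - 5)*(r - 4)*(r^4 - 4*r^3 - 15*r^2 + 58*r - 40) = (r - 5)*(r - 4)*(r - 2)*(r^3 - 2*r^2 - 19*r + 20) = (r - 5)*(r - 4)*(r - 2)*(r - 1)*(r^2 - r - 20) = (r - 5)^2*(r - 4)*(r - 2)*(r - 1)*(r + 4)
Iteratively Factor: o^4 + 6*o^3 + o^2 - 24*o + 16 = (o + 4)*(o^3 + 2*o^2 - 7*o + 4) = (o + 4)^2*(o^2 - 2*o + 1) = (o - 1)*(o + 4)^2*(o - 1)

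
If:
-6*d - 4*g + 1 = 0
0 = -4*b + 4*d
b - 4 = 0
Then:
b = 4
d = 4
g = -23/4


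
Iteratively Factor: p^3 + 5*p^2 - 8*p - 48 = (p - 3)*(p^2 + 8*p + 16) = (p - 3)*(p + 4)*(p + 4)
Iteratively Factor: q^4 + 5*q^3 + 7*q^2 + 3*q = (q + 1)*(q^3 + 4*q^2 + 3*q) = (q + 1)^2*(q^2 + 3*q) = q*(q + 1)^2*(q + 3)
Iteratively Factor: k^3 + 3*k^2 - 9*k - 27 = (k + 3)*(k^2 - 9) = (k + 3)^2*(k - 3)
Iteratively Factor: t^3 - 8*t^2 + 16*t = (t - 4)*(t^2 - 4*t) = (t - 4)^2*(t)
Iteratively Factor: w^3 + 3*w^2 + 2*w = (w + 2)*(w^2 + w) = (w + 1)*(w + 2)*(w)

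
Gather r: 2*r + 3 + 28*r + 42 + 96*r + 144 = 126*r + 189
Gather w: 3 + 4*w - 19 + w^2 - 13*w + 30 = w^2 - 9*w + 14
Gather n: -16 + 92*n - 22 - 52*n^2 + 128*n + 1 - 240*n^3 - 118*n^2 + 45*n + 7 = -240*n^3 - 170*n^2 + 265*n - 30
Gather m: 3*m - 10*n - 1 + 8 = 3*m - 10*n + 7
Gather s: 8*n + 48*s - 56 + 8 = 8*n + 48*s - 48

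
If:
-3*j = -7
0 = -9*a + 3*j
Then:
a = 7/9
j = 7/3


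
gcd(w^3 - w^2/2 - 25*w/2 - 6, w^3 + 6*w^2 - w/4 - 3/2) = w + 1/2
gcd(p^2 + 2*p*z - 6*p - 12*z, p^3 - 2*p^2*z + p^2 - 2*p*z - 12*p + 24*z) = 1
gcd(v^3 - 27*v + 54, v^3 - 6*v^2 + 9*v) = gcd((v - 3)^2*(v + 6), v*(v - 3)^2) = v^2 - 6*v + 9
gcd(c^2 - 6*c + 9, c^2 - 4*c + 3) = c - 3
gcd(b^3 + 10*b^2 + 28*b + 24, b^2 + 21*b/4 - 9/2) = b + 6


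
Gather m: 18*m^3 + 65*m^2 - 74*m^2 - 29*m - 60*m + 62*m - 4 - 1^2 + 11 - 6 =18*m^3 - 9*m^2 - 27*m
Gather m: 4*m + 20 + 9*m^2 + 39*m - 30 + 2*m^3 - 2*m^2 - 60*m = 2*m^3 + 7*m^2 - 17*m - 10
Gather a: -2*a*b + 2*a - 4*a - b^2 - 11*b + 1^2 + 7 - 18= a*(-2*b - 2) - b^2 - 11*b - 10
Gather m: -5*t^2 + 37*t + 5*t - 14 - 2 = -5*t^2 + 42*t - 16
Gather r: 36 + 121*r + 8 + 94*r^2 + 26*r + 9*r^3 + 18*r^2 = 9*r^3 + 112*r^2 + 147*r + 44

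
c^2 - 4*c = c*(c - 4)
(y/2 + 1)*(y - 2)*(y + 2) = y^3/2 + y^2 - 2*y - 4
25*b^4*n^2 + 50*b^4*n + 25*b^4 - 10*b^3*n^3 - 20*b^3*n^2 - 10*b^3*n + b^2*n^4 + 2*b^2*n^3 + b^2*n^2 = (-5*b + n)^2*(b*n + b)^2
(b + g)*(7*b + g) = 7*b^2 + 8*b*g + g^2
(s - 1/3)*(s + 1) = s^2 + 2*s/3 - 1/3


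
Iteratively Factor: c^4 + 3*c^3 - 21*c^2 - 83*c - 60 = (c - 5)*(c^3 + 8*c^2 + 19*c + 12) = (c - 5)*(c + 4)*(c^2 + 4*c + 3) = (c - 5)*(c + 3)*(c + 4)*(c + 1)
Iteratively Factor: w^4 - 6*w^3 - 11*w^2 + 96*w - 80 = (w - 4)*(w^3 - 2*w^2 - 19*w + 20) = (w - 5)*(w - 4)*(w^2 + 3*w - 4) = (w - 5)*(w - 4)*(w - 1)*(w + 4)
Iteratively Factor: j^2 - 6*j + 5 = (j - 1)*(j - 5)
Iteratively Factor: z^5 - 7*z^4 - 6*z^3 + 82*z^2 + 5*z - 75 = (z + 3)*(z^4 - 10*z^3 + 24*z^2 + 10*z - 25) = (z - 5)*(z + 3)*(z^3 - 5*z^2 - z + 5) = (z - 5)^2*(z + 3)*(z^2 - 1) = (z - 5)^2*(z + 1)*(z + 3)*(z - 1)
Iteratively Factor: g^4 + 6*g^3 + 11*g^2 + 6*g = (g + 1)*(g^3 + 5*g^2 + 6*g) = (g + 1)*(g + 3)*(g^2 + 2*g) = g*(g + 1)*(g + 3)*(g + 2)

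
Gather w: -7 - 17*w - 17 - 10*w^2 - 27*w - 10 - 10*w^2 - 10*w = -20*w^2 - 54*w - 34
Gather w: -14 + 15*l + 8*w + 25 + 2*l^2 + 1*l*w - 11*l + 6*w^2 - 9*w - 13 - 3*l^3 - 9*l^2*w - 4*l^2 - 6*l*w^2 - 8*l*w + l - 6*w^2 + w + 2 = -3*l^3 - 2*l^2 - 6*l*w^2 + 5*l + w*(-9*l^2 - 7*l)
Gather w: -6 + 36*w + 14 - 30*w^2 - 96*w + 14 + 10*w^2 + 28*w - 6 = -20*w^2 - 32*w + 16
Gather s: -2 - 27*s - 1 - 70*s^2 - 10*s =-70*s^2 - 37*s - 3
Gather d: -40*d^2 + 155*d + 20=-40*d^2 + 155*d + 20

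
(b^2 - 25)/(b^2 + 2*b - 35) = (b + 5)/(b + 7)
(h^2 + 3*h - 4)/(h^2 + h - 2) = (h + 4)/(h + 2)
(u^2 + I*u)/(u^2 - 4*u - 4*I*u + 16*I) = u*(u + I)/(u^2 - 4*u - 4*I*u + 16*I)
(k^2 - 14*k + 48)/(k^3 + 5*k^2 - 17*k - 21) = (k^2 - 14*k + 48)/(k^3 + 5*k^2 - 17*k - 21)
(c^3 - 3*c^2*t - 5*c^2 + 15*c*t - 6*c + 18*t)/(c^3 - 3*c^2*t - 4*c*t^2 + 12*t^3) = (-c^2 + 5*c + 6)/(-c^2 + 4*t^2)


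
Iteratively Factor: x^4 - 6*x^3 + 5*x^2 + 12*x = (x + 1)*(x^3 - 7*x^2 + 12*x) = x*(x + 1)*(x^2 - 7*x + 12) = x*(x - 4)*(x + 1)*(x - 3)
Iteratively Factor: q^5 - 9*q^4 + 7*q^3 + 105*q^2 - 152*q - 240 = (q + 3)*(q^4 - 12*q^3 + 43*q^2 - 24*q - 80) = (q + 1)*(q + 3)*(q^3 - 13*q^2 + 56*q - 80) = (q - 5)*(q + 1)*(q + 3)*(q^2 - 8*q + 16) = (q - 5)*(q - 4)*(q + 1)*(q + 3)*(q - 4)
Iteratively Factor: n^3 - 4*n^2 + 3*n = (n)*(n^2 - 4*n + 3) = n*(n - 3)*(n - 1)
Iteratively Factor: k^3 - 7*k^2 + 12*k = (k)*(k^2 - 7*k + 12) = k*(k - 3)*(k - 4)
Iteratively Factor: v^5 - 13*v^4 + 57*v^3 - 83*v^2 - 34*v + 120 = (v - 4)*(v^4 - 9*v^3 + 21*v^2 + v - 30) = (v - 4)*(v - 2)*(v^3 - 7*v^2 + 7*v + 15) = (v - 5)*(v - 4)*(v - 2)*(v^2 - 2*v - 3) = (v - 5)*(v - 4)*(v - 2)*(v + 1)*(v - 3)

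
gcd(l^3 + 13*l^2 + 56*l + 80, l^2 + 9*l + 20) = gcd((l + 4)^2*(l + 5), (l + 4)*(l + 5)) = l^2 + 9*l + 20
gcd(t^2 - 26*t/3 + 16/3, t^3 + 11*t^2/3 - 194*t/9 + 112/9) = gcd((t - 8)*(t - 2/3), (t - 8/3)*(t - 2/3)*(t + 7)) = t - 2/3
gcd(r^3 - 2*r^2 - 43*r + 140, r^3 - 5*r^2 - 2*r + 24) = r - 4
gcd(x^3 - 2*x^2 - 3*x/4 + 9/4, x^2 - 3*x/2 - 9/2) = 1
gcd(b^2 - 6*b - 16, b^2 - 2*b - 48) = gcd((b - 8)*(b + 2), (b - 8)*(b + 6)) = b - 8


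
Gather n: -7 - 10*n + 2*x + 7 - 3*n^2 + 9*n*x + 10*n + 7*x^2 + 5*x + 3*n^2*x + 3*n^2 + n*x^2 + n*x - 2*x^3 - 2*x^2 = 3*n^2*x + n*(x^2 + 10*x) - 2*x^3 + 5*x^2 + 7*x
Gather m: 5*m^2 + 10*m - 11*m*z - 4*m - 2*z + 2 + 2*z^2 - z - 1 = 5*m^2 + m*(6 - 11*z) + 2*z^2 - 3*z + 1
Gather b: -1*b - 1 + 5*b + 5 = 4*b + 4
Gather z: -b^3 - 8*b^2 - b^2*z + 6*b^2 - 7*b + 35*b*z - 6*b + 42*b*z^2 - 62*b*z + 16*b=-b^3 - 2*b^2 + 42*b*z^2 + 3*b + z*(-b^2 - 27*b)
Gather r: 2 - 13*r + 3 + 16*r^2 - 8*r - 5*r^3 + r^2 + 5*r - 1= -5*r^3 + 17*r^2 - 16*r + 4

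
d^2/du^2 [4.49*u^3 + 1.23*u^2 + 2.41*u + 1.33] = 26.94*u + 2.46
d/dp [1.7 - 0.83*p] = -0.830000000000000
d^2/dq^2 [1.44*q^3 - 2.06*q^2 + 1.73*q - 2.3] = 8.64*q - 4.12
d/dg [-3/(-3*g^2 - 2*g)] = 6*(-3*g - 1)/(g^2*(3*g + 2)^2)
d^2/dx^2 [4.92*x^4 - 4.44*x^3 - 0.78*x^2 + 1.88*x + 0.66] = 59.04*x^2 - 26.64*x - 1.56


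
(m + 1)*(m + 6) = m^2 + 7*m + 6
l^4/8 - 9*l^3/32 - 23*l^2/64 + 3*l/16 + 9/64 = (l/4 + 1/4)*(l/2 + 1/4)*(l - 3)*(l - 3/4)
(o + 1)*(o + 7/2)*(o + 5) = o^3 + 19*o^2/2 + 26*o + 35/2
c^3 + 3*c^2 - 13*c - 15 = (c - 3)*(c + 1)*(c + 5)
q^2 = q^2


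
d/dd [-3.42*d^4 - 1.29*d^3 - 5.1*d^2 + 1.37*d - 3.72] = -13.68*d^3 - 3.87*d^2 - 10.2*d + 1.37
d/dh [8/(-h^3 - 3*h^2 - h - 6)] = 8*(3*h^2 + 6*h + 1)/(h^3 + 3*h^2 + h + 6)^2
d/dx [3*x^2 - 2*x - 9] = 6*x - 2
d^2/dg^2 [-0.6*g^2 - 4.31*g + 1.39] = -1.20000000000000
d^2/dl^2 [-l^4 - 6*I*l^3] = 12*l*(-l - 3*I)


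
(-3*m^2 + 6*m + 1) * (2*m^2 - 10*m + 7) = -6*m^4 + 42*m^3 - 79*m^2 + 32*m + 7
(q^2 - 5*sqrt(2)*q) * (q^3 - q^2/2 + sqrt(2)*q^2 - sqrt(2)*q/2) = q^5 - 4*sqrt(2)*q^4 - q^4/2 - 10*q^3 + 2*sqrt(2)*q^3 + 5*q^2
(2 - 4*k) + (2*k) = 2 - 2*k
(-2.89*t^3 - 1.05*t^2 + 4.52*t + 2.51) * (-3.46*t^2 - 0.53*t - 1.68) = 9.9994*t^5 + 5.1647*t^4 - 10.2275*t^3 - 9.3162*t^2 - 8.9239*t - 4.2168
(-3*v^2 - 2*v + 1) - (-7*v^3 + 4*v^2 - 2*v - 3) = 7*v^3 - 7*v^2 + 4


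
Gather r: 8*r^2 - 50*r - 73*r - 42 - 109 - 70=8*r^2 - 123*r - 221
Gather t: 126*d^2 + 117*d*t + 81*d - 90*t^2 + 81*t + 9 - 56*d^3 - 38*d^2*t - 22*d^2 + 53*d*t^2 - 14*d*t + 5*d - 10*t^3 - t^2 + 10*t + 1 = -56*d^3 + 104*d^2 + 86*d - 10*t^3 + t^2*(53*d - 91) + t*(-38*d^2 + 103*d + 91) + 10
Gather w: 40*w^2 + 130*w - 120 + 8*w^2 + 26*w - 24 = 48*w^2 + 156*w - 144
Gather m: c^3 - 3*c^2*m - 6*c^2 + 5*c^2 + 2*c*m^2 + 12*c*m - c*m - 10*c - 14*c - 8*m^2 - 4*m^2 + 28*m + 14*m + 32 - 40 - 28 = c^3 - c^2 - 24*c + m^2*(2*c - 12) + m*(-3*c^2 + 11*c + 42) - 36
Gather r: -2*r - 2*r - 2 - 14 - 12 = -4*r - 28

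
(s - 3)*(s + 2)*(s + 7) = s^3 + 6*s^2 - 13*s - 42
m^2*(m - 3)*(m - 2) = m^4 - 5*m^3 + 6*m^2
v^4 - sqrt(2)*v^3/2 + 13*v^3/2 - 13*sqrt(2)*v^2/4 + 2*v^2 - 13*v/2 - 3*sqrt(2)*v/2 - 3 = (v + 1/2)*(v + 6)*(v - sqrt(2))*(v + sqrt(2)/2)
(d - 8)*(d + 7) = d^2 - d - 56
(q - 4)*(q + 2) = q^2 - 2*q - 8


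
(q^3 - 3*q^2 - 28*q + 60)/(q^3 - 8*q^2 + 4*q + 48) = (q^2 + 3*q - 10)/(q^2 - 2*q - 8)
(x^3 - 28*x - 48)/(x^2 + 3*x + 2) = (x^2 - 2*x - 24)/(x + 1)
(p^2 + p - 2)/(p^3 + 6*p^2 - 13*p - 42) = (p - 1)/(p^2 + 4*p - 21)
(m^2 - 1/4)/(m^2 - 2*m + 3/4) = (2*m + 1)/(2*m - 3)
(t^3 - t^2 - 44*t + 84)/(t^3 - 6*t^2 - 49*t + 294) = (t - 2)/(t - 7)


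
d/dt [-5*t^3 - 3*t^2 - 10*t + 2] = -15*t^2 - 6*t - 10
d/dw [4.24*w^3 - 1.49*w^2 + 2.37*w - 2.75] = 12.72*w^2 - 2.98*w + 2.37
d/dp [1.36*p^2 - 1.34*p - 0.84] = 2.72*p - 1.34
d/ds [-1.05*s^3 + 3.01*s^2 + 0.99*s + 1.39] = -3.15*s^2 + 6.02*s + 0.99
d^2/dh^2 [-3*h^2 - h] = -6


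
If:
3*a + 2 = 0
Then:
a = -2/3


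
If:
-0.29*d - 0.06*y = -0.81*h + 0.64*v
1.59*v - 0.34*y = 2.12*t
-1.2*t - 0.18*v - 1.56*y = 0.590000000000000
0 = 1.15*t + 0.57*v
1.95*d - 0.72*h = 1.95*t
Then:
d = -0.00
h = -0.07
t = 0.02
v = -0.05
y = -0.39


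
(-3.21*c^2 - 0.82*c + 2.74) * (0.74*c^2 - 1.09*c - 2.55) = -2.3754*c^4 + 2.8921*c^3 + 11.1069*c^2 - 0.895600000000001*c - 6.987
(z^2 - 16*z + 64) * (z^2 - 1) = z^4 - 16*z^3 + 63*z^2 + 16*z - 64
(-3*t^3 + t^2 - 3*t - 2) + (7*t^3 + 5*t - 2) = 4*t^3 + t^2 + 2*t - 4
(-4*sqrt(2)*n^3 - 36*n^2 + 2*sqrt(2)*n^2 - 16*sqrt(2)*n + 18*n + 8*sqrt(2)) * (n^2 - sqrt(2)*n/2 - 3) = -4*sqrt(2)*n^5 - 32*n^4 + 2*sqrt(2)*n^4 + 16*n^3 + 14*sqrt(2)*n^3 - 7*sqrt(2)*n^2 + 124*n^2 - 62*n + 48*sqrt(2)*n - 24*sqrt(2)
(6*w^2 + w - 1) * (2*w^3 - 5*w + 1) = 12*w^5 + 2*w^4 - 32*w^3 + w^2 + 6*w - 1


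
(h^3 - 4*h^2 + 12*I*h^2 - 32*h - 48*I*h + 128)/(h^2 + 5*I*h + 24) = (h^2 + 4*h*(-1 + I) - 16*I)/(h - 3*I)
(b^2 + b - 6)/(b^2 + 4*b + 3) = (b - 2)/(b + 1)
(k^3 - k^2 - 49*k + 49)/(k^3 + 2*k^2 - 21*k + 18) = (k^2 - 49)/(k^2 + 3*k - 18)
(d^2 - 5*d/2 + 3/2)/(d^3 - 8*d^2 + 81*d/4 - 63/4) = 2*(d - 1)/(2*d^2 - 13*d + 21)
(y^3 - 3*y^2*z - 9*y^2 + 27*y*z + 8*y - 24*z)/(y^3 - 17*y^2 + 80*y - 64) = (y - 3*z)/(y - 8)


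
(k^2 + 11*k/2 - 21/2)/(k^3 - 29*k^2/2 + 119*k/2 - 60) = (k + 7)/(k^2 - 13*k + 40)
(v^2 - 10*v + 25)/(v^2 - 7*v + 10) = (v - 5)/(v - 2)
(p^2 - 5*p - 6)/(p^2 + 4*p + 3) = (p - 6)/(p + 3)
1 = 1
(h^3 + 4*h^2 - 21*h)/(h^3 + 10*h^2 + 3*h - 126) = h/(h + 6)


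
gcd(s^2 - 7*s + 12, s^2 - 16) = s - 4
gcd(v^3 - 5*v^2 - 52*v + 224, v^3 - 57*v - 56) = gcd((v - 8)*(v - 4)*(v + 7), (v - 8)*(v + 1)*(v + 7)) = v^2 - v - 56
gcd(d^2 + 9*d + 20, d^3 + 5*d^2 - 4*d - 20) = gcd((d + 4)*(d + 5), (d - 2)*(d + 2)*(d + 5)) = d + 5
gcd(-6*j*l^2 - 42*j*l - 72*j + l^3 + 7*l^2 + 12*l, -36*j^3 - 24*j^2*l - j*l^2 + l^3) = 6*j - l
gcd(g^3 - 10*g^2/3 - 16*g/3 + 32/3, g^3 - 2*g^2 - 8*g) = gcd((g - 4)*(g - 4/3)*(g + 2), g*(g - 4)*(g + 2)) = g^2 - 2*g - 8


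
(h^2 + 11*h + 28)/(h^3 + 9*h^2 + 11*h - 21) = (h + 4)/(h^2 + 2*h - 3)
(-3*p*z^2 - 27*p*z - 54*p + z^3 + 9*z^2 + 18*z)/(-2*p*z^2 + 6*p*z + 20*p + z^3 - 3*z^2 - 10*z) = (3*p*z^2 + 27*p*z + 54*p - z^3 - 9*z^2 - 18*z)/(2*p*z^2 - 6*p*z - 20*p - z^3 + 3*z^2 + 10*z)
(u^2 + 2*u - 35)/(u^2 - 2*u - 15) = (u + 7)/(u + 3)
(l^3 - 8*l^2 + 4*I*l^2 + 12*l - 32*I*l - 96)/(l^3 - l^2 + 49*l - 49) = (l^3 + l^2*(-8 + 4*I) + l*(12 - 32*I) - 96)/(l^3 - l^2 + 49*l - 49)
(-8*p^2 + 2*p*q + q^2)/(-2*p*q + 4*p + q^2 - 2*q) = (4*p + q)/(q - 2)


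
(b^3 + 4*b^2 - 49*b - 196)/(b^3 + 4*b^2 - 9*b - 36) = (b^2 - 49)/(b^2 - 9)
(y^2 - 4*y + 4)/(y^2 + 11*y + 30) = (y^2 - 4*y + 4)/(y^2 + 11*y + 30)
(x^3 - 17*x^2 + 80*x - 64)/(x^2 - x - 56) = (x^2 - 9*x + 8)/(x + 7)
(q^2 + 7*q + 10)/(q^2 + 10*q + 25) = (q + 2)/(q + 5)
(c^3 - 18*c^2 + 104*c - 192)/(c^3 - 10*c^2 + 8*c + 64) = (c - 6)/(c + 2)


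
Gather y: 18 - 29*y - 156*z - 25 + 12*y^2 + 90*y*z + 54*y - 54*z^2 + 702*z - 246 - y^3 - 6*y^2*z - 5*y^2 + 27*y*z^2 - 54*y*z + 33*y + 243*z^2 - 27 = -y^3 + y^2*(7 - 6*z) + y*(27*z^2 + 36*z + 58) + 189*z^2 + 546*z - 280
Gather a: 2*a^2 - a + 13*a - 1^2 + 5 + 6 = 2*a^2 + 12*a + 10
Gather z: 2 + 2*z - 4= 2*z - 2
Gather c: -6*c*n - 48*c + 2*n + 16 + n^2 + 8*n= c*(-6*n - 48) + n^2 + 10*n + 16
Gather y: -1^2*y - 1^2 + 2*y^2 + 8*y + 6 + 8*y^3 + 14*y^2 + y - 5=8*y^3 + 16*y^2 + 8*y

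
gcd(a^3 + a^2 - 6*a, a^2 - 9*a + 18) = 1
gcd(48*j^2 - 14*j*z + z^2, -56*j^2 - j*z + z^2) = -8*j + z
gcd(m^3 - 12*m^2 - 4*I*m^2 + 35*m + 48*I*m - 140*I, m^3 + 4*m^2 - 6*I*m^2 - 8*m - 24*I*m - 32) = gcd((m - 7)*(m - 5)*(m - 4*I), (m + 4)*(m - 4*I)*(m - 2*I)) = m - 4*I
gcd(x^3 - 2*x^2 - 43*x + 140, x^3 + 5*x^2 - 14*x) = x + 7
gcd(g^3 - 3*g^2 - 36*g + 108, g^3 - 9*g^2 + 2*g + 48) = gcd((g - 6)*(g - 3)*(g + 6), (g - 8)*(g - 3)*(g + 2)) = g - 3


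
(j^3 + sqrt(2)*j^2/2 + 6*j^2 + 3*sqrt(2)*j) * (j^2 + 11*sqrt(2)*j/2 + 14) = j^5 + 6*j^4 + 6*sqrt(2)*j^4 + 39*j^3/2 + 36*sqrt(2)*j^3 + 7*sqrt(2)*j^2 + 117*j^2 + 42*sqrt(2)*j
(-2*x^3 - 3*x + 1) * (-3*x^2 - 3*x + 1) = 6*x^5 + 6*x^4 + 7*x^3 + 6*x^2 - 6*x + 1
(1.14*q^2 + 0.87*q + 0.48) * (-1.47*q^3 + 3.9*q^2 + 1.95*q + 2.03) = -1.6758*q^5 + 3.1671*q^4 + 4.9104*q^3 + 5.8827*q^2 + 2.7021*q + 0.9744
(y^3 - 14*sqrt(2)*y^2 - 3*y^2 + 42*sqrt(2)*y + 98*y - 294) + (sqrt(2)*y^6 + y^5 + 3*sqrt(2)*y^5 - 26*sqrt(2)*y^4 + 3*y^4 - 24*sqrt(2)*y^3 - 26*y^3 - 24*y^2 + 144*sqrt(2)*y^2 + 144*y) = sqrt(2)*y^6 + y^5 + 3*sqrt(2)*y^5 - 26*sqrt(2)*y^4 + 3*y^4 - 24*sqrt(2)*y^3 - 25*y^3 - 27*y^2 + 130*sqrt(2)*y^2 + 42*sqrt(2)*y + 242*y - 294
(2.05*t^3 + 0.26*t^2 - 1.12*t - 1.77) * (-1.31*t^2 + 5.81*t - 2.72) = -2.6855*t^5 + 11.5699*t^4 - 2.5982*t^3 - 4.8957*t^2 - 7.2373*t + 4.8144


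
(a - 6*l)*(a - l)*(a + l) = a^3 - 6*a^2*l - a*l^2 + 6*l^3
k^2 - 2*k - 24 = (k - 6)*(k + 4)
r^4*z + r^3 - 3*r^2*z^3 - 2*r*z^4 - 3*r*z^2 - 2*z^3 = (r - 2*z)*(r + z)^2*(r*z + 1)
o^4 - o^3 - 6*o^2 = o^2*(o - 3)*(o + 2)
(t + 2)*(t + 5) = t^2 + 7*t + 10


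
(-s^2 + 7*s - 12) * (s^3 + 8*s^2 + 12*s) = -s^5 - s^4 + 32*s^3 - 12*s^2 - 144*s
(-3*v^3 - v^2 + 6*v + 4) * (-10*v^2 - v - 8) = 30*v^5 + 13*v^4 - 35*v^3 - 38*v^2 - 52*v - 32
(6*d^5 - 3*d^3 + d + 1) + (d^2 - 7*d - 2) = 6*d^5 - 3*d^3 + d^2 - 6*d - 1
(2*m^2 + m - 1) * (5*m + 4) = 10*m^3 + 13*m^2 - m - 4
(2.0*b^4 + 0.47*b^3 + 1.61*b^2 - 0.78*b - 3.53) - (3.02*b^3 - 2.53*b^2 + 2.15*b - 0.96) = 2.0*b^4 - 2.55*b^3 + 4.14*b^2 - 2.93*b - 2.57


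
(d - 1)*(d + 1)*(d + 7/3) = d^3 + 7*d^2/3 - d - 7/3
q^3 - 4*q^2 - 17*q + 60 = (q - 5)*(q - 3)*(q + 4)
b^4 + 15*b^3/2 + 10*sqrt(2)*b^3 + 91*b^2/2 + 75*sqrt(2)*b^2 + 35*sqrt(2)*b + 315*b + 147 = (b + 1/2)*(b + 7)*(b + 3*sqrt(2))*(b + 7*sqrt(2))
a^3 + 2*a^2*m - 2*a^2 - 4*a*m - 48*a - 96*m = (a - 8)*(a + 6)*(a + 2*m)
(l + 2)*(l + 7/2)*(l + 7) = l^3 + 25*l^2/2 + 91*l/2 + 49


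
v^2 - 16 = (v - 4)*(v + 4)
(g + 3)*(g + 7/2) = g^2 + 13*g/2 + 21/2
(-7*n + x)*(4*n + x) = -28*n^2 - 3*n*x + x^2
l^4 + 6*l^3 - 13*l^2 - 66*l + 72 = (l - 3)*(l - 1)*(l + 4)*(l + 6)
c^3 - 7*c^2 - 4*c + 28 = (c - 7)*(c - 2)*(c + 2)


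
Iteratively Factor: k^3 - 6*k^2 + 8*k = (k - 2)*(k^2 - 4*k) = k*(k - 2)*(k - 4)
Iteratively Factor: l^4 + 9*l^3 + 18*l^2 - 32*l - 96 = (l + 4)*(l^3 + 5*l^2 - 2*l - 24) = (l - 2)*(l + 4)*(l^2 + 7*l + 12) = (l - 2)*(l + 3)*(l + 4)*(l + 4)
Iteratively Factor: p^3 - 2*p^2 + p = (p - 1)*(p^2 - p) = p*(p - 1)*(p - 1)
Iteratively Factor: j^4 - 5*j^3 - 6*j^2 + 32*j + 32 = (j + 2)*(j^3 - 7*j^2 + 8*j + 16) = (j - 4)*(j + 2)*(j^2 - 3*j - 4) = (j - 4)^2*(j + 2)*(j + 1)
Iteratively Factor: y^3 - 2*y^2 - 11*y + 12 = (y - 1)*(y^2 - y - 12) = (y - 1)*(y + 3)*(y - 4)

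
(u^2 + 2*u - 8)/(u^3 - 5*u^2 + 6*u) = (u + 4)/(u*(u - 3))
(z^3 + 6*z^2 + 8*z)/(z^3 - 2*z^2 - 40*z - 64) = z/(z - 8)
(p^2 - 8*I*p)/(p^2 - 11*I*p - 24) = p/(p - 3*I)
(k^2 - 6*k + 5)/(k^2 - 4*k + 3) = (k - 5)/(k - 3)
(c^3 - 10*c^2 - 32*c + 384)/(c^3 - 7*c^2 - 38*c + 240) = (c - 8)/(c - 5)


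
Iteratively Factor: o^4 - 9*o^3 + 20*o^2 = (o)*(o^3 - 9*o^2 + 20*o) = o*(o - 5)*(o^2 - 4*o) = o^2*(o - 5)*(o - 4)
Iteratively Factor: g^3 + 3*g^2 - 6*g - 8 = (g + 4)*(g^2 - g - 2) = (g - 2)*(g + 4)*(g + 1)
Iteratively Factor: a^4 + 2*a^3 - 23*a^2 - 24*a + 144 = (a - 3)*(a^3 + 5*a^2 - 8*a - 48) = (a - 3)*(a + 4)*(a^2 + a - 12) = (a - 3)^2*(a + 4)*(a + 4)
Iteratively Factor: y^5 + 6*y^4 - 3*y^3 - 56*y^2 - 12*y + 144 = (y + 3)*(y^4 + 3*y^3 - 12*y^2 - 20*y + 48) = (y - 2)*(y + 3)*(y^3 + 5*y^2 - 2*y - 24) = (y - 2)*(y + 3)*(y + 4)*(y^2 + y - 6) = (y - 2)*(y + 3)^2*(y + 4)*(y - 2)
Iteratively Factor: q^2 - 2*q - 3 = (q + 1)*(q - 3)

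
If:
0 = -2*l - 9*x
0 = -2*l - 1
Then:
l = -1/2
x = 1/9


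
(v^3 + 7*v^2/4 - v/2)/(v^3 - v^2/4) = (v + 2)/v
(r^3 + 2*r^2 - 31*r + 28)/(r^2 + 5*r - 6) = (r^2 + 3*r - 28)/(r + 6)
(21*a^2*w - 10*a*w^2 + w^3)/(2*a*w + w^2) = (21*a^2 - 10*a*w + w^2)/(2*a + w)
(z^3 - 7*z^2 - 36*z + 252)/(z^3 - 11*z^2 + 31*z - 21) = (z^2 - 36)/(z^2 - 4*z + 3)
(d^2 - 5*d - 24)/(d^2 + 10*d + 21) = (d - 8)/(d + 7)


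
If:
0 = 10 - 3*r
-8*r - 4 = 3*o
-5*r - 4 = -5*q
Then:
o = -92/9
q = 62/15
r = 10/3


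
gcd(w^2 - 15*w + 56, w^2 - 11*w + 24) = w - 8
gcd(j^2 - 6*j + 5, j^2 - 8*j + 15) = j - 5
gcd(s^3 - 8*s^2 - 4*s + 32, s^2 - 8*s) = s - 8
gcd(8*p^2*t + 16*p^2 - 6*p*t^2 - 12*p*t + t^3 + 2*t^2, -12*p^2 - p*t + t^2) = 4*p - t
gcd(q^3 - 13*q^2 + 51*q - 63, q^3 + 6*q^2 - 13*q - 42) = q - 3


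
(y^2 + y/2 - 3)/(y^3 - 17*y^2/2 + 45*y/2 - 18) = (y + 2)/(y^2 - 7*y + 12)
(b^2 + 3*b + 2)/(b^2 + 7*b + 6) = (b + 2)/(b + 6)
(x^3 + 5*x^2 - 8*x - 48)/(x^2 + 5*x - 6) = (x^3 + 5*x^2 - 8*x - 48)/(x^2 + 5*x - 6)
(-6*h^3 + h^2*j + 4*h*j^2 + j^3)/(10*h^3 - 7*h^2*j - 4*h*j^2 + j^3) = (-3*h - j)/(5*h - j)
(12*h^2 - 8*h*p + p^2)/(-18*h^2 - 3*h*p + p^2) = (-2*h + p)/(3*h + p)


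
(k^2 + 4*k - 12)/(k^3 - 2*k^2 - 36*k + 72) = 1/(k - 6)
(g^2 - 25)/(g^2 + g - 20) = (g - 5)/(g - 4)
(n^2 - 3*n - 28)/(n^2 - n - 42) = (n + 4)/(n + 6)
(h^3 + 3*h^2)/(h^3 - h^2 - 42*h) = h*(h + 3)/(h^2 - h - 42)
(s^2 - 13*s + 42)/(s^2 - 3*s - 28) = (s - 6)/(s + 4)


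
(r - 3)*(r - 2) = r^2 - 5*r + 6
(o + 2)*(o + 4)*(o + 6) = o^3 + 12*o^2 + 44*o + 48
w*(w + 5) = w^2 + 5*w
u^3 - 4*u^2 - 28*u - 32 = (u - 8)*(u + 2)^2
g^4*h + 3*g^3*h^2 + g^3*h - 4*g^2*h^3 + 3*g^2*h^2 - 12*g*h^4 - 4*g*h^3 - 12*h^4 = (g - 2*h)*(g + 2*h)*(g + 3*h)*(g*h + h)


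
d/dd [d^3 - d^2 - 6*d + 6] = 3*d^2 - 2*d - 6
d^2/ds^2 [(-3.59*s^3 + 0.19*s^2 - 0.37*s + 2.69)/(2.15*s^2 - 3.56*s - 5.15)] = (-2.8421709430404e-14*s^5 + 5.6843418860808e-14*s^4 - 171.009128*s^3 - 307.68456*s^2 - 719.41116*s + 151.399728)/(9.938375*s^6 - 49.3683*s^5 + 10.327095*s^4 + 191.390584*s^3 - 24.736995*s^2 - 283.2603*s - 136.590875)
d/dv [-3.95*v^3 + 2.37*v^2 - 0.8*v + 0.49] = -11.85*v^2 + 4.74*v - 0.8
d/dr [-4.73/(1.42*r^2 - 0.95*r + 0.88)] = (13.4332*r - 4.4935)/(1.42*r^2 - 0.95*r + 0.88)^2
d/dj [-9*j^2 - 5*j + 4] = -18*j - 5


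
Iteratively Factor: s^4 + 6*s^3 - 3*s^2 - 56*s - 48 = (s + 4)*(s^3 + 2*s^2 - 11*s - 12) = (s + 4)^2*(s^2 - 2*s - 3) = (s - 3)*(s + 4)^2*(s + 1)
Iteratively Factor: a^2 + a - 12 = (a + 4)*(a - 3)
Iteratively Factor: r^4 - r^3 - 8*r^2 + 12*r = (r - 2)*(r^3 + r^2 - 6*r) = r*(r - 2)*(r^2 + r - 6) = r*(r - 2)*(r + 3)*(r - 2)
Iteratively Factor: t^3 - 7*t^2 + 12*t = (t)*(t^2 - 7*t + 12) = t*(t - 3)*(t - 4)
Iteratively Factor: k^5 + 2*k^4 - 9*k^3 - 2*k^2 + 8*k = (k - 2)*(k^4 + 4*k^3 - k^2 - 4*k) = (k - 2)*(k + 4)*(k^3 - k) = (k - 2)*(k - 1)*(k + 4)*(k^2 + k) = k*(k - 2)*(k - 1)*(k + 4)*(k + 1)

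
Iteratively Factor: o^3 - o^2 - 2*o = (o - 2)*(o^2 + o) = o*(o - 2)*(o + 1)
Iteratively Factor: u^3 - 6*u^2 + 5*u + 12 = (u + 1)*(u^2 - 7*u + 12) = (u - 4)*(u + 1)*(u - 3)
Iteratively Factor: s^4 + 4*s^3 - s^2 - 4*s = (s + 4)*(s^3 - s) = (s + 1)*(s + 4)*(s^2 - s) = (s - 1)*(s + 1)*(s + 4)*(s)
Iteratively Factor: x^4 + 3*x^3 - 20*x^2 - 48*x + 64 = (x + 4)*(x^3 - x^2 - 16*x + 16) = (x - 1)*(x + 4)*(x^2 - 16) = (x - 1)*(x + 4)^2*(x - 4)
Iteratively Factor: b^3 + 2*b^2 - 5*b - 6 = (b + 3)*(b^2 - b - 2) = (b - 2)*(b + 3)*(b + 1)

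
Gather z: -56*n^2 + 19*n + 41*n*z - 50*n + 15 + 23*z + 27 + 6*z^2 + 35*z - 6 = -56*n^2 - 31*n + 6*z^2 + z*(41*n + 58) + 36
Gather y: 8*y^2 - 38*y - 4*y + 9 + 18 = 8*y^2 - 42*y + 27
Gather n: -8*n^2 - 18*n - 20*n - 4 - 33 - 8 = -8*n^2 - 38*n - 45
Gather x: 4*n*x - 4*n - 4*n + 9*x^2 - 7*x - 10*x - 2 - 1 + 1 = -8*n + 9*x^2 + x*(4*n - 17) - 2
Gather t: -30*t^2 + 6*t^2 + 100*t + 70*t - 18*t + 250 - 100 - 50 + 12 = -24*t^2 + 152*t + 112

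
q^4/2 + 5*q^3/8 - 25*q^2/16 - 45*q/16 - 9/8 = (q/2 + 1/2)*(q - 2)*(q + 3/4)*(q + 3/2)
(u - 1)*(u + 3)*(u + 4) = u^3 + 6*u^2 + 5*u - 12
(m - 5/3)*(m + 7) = m^2 + 16*m/3 - 35/3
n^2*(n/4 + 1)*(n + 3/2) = n^4/4 + 11*n^3/8 + 3*n^2/2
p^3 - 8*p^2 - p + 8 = (p - 8)*(p - 1)*(p + 1)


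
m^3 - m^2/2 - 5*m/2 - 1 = (m - 2)*(m + 1/2)*(m + 1)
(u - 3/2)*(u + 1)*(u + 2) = u^3 + 3*u^2/2 - 5*u/2 - 3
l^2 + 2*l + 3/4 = (l + 1/2)*(l + 3/2)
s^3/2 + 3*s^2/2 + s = s*(s/2 + 1/2)*(s + 2)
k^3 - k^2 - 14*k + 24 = (k - 3)*(k - 2)*(k + 4)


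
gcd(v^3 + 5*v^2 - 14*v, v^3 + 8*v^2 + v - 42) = v^2 + 5*v - 14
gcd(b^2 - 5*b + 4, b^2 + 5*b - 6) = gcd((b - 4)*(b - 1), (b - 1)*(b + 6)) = b - 1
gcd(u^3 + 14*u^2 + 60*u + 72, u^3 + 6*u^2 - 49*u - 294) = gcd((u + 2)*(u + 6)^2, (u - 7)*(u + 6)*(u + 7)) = u + 6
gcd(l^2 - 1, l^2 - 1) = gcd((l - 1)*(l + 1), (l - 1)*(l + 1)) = l^2 - 1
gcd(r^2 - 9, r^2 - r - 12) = r + 3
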